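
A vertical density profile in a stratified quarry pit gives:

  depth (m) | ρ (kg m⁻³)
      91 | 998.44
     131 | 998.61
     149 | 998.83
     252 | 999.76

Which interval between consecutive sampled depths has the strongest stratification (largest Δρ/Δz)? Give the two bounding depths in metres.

131–149 m

Compute the density gradient over each adjacent pair:
  91–131 m: Δρ/Δz = 0.17/40 = 4.3 × 10⁻³ kg m⁻⁴
  131–149 m: Δρ/Δz = 0.22/18 = 0.012 kg m⁻⁴
  149–252 m: Δρ/Δz = 0.93/103 = 9.0 × 10⁻³ kg m⁻⁴
The largest gradient is in the 131–149 m interval — the pycnocline.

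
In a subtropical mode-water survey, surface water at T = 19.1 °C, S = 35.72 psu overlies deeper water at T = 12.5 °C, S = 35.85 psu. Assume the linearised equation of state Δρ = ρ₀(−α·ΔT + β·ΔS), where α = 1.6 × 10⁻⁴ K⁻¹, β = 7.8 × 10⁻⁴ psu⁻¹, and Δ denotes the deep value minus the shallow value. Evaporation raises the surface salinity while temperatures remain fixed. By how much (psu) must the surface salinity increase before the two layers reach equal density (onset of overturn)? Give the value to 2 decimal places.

1.48 psu

Neutral buoyancy requires −α(T_deep − T_surf) + β(S_deep − S_surf′) = 0.
S_surf′ = S_deep − (α/β)·ΔT = 35.85 − (1.6 × 10⁻⁴/7.8 × 10⁻⁴)·(-6.6) = 37.2038 psu.
Increase required: 37.2038 − 35.72 = 1.4838 psu.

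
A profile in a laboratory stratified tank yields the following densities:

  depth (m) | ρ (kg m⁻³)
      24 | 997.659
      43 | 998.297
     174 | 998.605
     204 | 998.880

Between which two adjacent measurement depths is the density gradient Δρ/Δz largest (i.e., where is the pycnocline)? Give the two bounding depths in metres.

24–43 m

Compute the density gradient over each adjacent pair:
  24–43 m: Δρ/Δz = 0.638/19 = 0.034 kg m⁻⁴
  43–174 m: Δρ/Δz = 0.308/131 = 2.4 × 10⁻³ kg m⁻⁴
  174–204 m: Δρ/Δz = 0.275/30 = 9.2 × 10⁻³ kg m⁻⁴
The largest gradient is in the 24–43 m interval — the pycnocline.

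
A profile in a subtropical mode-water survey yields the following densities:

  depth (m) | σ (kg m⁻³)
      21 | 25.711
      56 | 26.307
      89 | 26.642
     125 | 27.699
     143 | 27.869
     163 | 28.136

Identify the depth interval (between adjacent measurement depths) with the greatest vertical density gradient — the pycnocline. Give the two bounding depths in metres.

Compute the density gradient over each adjacent pair:
  21–56 m: Δρ/Δz = 0.596/35 = 0.017 kg m⁻⁴
  56–89 m: Δρ/Δz = 0.335/33 = 0.010 kg m⁻⁴
  89–125 m: Δρ/Δz = 1.057/36 = 0.029 kg m⁻⁴
  125–143 m: Δρ/Δz = 0.170/18 = 9.4 × 10⁻³ kg m⁻⁴
  143–163 m: Δρ/Δz = 0.267/20 = 0.013 kg m⁻⁴
The largest gradient is in the 89–125 m interval — the pycnocline.

89–125 m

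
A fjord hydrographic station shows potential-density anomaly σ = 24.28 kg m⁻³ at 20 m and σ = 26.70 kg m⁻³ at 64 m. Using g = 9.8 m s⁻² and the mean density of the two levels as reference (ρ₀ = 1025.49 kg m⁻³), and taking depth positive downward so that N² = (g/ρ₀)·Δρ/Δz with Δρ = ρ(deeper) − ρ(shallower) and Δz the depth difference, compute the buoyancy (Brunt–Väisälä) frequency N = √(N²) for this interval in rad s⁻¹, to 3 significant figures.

Δρ = 1026.70 − 1024.28 = 2.42 kg m⁻³ over Δz = 64 − 20 = 44 m.
N² = (9.8/1025.49) × (2.42/44) = 5.2560 × 10⁻⁴ s⁻².
N = √(5.2560 × 10⁻⁴) = 0.022926 rad s⁻¹ ≈ 0.0229 rad s⁻¹.
N² > 0, so the interval is statically stable.

0.0229 rad s⁻¹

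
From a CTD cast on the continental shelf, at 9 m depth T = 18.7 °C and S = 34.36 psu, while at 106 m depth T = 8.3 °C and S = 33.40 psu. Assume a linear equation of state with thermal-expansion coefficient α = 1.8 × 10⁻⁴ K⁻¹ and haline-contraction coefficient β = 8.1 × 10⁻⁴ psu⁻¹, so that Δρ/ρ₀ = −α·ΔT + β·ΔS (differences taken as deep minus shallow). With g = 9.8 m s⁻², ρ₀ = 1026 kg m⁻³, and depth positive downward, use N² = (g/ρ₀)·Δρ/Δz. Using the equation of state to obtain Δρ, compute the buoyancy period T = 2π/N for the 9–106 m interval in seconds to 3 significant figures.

ΔT = -10.4 K, ΔS = -0.96 psu (deep − shallow).
Δρ/ρ₀ = −αΔT + βΔS = 1.872 × 10⁻³ − 7.776 × 10⁻⁴ = 1.0944 × 10⁻³, so Δρ ≈ 1.123 kg m⁻³.
N² = (g/ρ₀)·Δρ/Δz = g·(Δρ/ρ₀)/Δz = 9.8 × 1.0944 × 10⁻³ / 97 = 1.1057 × 10⁻⁴ s⁻².
N = √(1.1057 × 10⁻⁴) = 0.010515 rad s⁻¹ → T = 2π/N = 597.54 s ≈ 598 s.

598 s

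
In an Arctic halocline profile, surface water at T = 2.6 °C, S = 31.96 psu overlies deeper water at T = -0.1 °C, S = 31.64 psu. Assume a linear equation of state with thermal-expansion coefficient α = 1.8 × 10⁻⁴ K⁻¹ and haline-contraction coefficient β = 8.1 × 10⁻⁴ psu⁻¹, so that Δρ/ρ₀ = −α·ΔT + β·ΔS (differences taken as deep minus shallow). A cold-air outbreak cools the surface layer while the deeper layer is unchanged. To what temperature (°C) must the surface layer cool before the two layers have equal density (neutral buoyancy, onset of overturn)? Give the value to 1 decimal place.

1.3 °C

Neutral buoyancy requires Δρ = 0, i.e. −α(T_deep − T_surf′) + β(S_deep − S_surf) = 0.
T_surf′ = T_deep − (β/α)·ΔS = -0.1 − (8.1 × 10⁻⁴/1.8 × 10⁻⁴)·(-0.32) = 1.340 °C.
Cooling required: 2.6 − (1.340) = 1.260 °C.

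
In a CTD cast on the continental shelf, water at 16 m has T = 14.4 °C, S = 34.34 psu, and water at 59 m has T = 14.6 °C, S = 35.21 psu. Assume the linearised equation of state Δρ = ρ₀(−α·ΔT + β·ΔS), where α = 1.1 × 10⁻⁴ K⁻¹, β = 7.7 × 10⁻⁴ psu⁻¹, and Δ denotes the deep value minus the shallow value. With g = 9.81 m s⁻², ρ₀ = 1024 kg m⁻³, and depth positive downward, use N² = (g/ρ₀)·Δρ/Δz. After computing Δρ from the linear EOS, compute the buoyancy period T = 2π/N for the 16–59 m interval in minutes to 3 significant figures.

ΔT = +0.2 K, ΔS = +0.87 psu (deep − shallow).
Δρ/ρ₀ = −αΔT + βΔS = -2.20 × 10⁻⁵ + 6.699 × 10⁻⁴ = 6.479 × 10⁻⁴, so Δρ ≈ 0.6634 kg m⁻³.
N² = (g/ρ₀)·Δρ/Δz = g·(Δρ/ρ₀)/Δz = 9.81 × 6.479 × 10⁻⁴ / 43 = 1.4781 × 10⁻⁴ s⁻².
N = √(1.4781 × 10⁻⁴) = 0.012158 rad s⁻¹ → T = 2π/N = 516.79 s = 8.6132 min ≈ 8.61 min.

8.61 min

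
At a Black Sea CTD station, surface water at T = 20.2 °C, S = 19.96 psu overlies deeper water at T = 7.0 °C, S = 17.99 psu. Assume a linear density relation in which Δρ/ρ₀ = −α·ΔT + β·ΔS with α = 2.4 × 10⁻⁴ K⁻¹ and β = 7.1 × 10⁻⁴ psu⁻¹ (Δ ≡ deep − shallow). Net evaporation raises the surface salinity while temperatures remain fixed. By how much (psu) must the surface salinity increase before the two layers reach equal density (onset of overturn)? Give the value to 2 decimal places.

2.49 psu

Neutral buoyancy requires −α(T_deep − T_surf) + β(S_deep − S_surf′) = 0.
S_surf′ = S_deep − (α/β)·ΔT = 17.99 − (2.4 × 10⁻⁴/7.1 × 10⁻⁴)·(-13.2) = 22.4520 psu.
Increase required: 22.4520 − 19.96 = 2.4920 psu.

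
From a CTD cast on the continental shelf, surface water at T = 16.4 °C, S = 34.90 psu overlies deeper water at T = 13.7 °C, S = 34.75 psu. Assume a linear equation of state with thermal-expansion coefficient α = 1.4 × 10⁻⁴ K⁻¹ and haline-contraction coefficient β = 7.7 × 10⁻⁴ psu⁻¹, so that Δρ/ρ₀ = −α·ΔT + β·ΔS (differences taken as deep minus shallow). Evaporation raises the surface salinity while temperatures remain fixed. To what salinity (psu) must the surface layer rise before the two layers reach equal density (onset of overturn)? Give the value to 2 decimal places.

35.24 psu

Neutral buoyancy requires −α(T_deep − T_surf) + β(S_deep − S_surf′) = 0.
S_surf′ = S_deep − (α/β)·ΔT = 34.75 − (1.4 × 10⁻⁴/7.7 × 10⁻⁴)·(-2.7) = 35.2409 psu.
Increase required: 35.2409 − 34.90 = 0.3409 psu.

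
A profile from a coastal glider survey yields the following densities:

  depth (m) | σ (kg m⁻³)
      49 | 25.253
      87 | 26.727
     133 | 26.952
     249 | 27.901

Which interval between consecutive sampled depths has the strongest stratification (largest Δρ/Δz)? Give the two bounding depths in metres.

49–87 m

Compute the density gradient over each adjacent pair:
  49–87 m: Δρ/Δz = 1.474/38 = 0.039 kg m⁻⁴
  87–133 m: Δρ/Δz = 0.225/46 = 4.9 × 10⁻³ kg m⁻⁴
  133–249 m: Δρ/Δz = 0.949/116 = 8.2 × 10⁻³ kg m⁻⁴
The largest gradient is in the 49–87 m interval — the pycnocline.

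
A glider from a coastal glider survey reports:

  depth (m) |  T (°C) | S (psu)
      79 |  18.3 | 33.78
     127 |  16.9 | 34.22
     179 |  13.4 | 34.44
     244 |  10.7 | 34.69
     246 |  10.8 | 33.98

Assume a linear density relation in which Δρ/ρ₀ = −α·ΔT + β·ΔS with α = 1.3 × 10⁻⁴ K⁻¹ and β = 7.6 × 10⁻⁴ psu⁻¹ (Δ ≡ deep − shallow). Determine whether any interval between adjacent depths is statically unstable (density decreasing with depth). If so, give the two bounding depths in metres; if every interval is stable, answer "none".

Evaluate Δρ/ρ₀ = −αΔT + βΔS across each adjacent pair:
  79–127 m: −αΔT+βΔS = −(1.3 × 10⁻⁴)(-1.4)+(7.6 × 10⁻⁴)(+0.44) = 5.2 × 10⁻⁴ → stable
  127–179 m: −αΔT+βΔS = −(1.3 × 10⁻⁴)(-3.5)+(7.6 × 10⁻⁴)(+0.22) = 6.2 × 10⁻⁴ → stable
  179–244 m: −αΔT+βΔS = −(1.3 × 10⁻⁴)(-2.7)+(7.6 × 10⁻⁴)(+0.25) = 5.4 × 10⁻⁴ → stable
  244–246 m: −αΔT+βΔS = −(1.3 × 10⁻⁴)(+0.1)+(7.6 × 10⁻⁴)(-0.71) = -5.5 × 10⁻⁴ → UNSTABLE
The 244–246 m interval has Δρ < 0: lighter water underlies denser water.

244–246 m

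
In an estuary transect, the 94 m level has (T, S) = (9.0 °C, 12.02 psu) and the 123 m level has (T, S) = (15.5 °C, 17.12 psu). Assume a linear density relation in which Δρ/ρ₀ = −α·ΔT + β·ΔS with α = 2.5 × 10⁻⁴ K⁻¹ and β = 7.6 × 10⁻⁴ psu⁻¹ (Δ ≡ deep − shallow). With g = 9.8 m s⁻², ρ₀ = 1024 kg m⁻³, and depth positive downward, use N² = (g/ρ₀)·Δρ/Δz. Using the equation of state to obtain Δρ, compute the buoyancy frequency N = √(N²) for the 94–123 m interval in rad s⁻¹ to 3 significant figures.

0.0276 rad s⁻¹

ΔT = +6.5 K, ΔS = +5.10 psu (deep − shallow).
Δρ/ρ₀ = −αΔT + βΔS = -1.625 × 10⁻³ + 3.876 × 10⁻³ = 2.251 × 10⁻³, so Δρ ≈ 2.305 kg m⁻³.
N² = (g/ρ₀)·Δρ/Δz = g·(Δρ/ρ₀)/Δz = 9.8 × 2.251 × 10⁻³ / 29 = 7.6068 × 10⁻⁴ s⁻².
N = √(7.6068 × 10⁻⁴) = 0.027580 rad s⁻¹ ≈ 0.0276 rad s⁻¹.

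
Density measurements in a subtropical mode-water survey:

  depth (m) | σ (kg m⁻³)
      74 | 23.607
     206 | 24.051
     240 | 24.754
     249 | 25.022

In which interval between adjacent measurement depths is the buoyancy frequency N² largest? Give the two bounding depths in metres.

Compute the density gradient over each adjacent pair:
  74–206 m: Δρ/Δz = 0.444/132 = 3.4 × 10⁻³ kg m⁻⁴
  206–240 m: Δρ/Δz = 0.703/34 = 0.021 kg m⁻⁴
  240–249 m: Δρ/Δz = 0.268/9 = 0.030 kg m⁻⁴
The largest gradient is in the 240–249 m interval — the pycnocline.

240–249 m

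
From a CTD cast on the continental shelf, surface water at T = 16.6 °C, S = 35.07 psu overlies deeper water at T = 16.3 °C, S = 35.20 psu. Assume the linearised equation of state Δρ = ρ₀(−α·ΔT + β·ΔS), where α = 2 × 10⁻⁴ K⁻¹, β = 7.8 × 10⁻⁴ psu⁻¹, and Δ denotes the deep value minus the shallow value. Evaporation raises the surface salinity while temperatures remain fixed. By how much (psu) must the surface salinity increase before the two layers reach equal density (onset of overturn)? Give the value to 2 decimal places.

0.21 psu

Neutral buoyancy requires −α(T_deep − T_surf) + β(S_deep − S_surf′) = 0.
S_surf′ = S_deep − (α/β)·ΔT = 35.20 − (2 × 10⁻⁴/7.8 × 10⁻⁴)·(-0.3) = 35.2769 psu.
Increase required: 35.2769 − 35.07 = 0.2069 psu.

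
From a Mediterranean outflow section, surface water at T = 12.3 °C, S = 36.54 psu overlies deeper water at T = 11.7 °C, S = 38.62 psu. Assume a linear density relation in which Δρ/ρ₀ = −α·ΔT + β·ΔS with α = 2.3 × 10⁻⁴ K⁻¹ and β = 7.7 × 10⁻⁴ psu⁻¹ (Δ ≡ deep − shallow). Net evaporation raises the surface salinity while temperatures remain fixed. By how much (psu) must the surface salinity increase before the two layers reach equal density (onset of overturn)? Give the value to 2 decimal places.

Neutral buoyancy requires −α(T_deep − T_surf) + β(S_deep − S_surf′) = 0.
S_surf′ = S_deep − (α/β)·ΔT = 38.62 − (2.3 × 10⁻⁴/7.7 × 10⁻⁴)·(-0.6) = 38.7992 psu.
Increase required: 38.7992 − 36.54 = 2.2592 psu.

2.26 psu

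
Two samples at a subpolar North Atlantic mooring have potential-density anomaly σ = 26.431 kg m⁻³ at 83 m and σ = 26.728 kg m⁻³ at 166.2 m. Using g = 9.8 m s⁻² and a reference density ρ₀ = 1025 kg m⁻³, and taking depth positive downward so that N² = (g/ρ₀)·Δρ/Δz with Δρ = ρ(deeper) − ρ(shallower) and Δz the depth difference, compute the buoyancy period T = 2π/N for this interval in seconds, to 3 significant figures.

Δρ = 1026.728 − 1026.431 = 0.297 kg m⁻³ over Δz = 166.2 − 83 = 83.2 m.
N² = (9.8/1025) × (0.297/83.2) = 3.4130 × 10⁻⁵ s⁻².
N = √(3.4130 × 10⁻⁵) = 5.8421 × 10⁻³ rad s⁻¹, so T = 2π/N = 1.0755 × 10³ s ≈ 1.08 × 10³ s.
Since Δρ > 0 the layer is stably stratified.

1.08 × 10³ s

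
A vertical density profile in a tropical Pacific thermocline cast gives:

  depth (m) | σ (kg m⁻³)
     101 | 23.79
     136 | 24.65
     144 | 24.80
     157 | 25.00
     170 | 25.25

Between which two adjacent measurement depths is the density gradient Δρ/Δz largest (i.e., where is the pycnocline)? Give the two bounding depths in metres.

101–136 m

Compute the density gradient over each adjacent pair:
  101–136 m: Δρ/Δz = 0.86/35 = 0.025 kg m⁻⁴
  136–144 m: Δρ/Δz = 0.15/8 = 0.019 kg m⁻⁴
  144–157 m: Δρ/Δz = 0.20/13 = 0.015 kg m⁻⁴
  157–170 m: Δρ/Δz = 0.25/13 = 0.019 kg m⁻⁴
The largest gradient is in the 101–136 m interval — the pycnocline.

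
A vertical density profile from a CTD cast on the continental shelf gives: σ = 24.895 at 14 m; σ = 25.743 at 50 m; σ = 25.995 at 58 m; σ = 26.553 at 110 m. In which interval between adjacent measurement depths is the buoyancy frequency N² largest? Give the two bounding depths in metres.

Compute the density gradient over each adjacent pair:
  14–50 m: Δρ/Δz = 0.848/36 = 0.024 kg m⁻⁴
  50–58 m: Δρ/Δz = 0.252/8 = 0.032 kg m⁻⁴
  58–110 m: Δρ/Δz = 0.558/52 = 0.011 kg m⁻⁴
The largest gradient is in the 50–58 m interval — the pycnocline.

50–58 m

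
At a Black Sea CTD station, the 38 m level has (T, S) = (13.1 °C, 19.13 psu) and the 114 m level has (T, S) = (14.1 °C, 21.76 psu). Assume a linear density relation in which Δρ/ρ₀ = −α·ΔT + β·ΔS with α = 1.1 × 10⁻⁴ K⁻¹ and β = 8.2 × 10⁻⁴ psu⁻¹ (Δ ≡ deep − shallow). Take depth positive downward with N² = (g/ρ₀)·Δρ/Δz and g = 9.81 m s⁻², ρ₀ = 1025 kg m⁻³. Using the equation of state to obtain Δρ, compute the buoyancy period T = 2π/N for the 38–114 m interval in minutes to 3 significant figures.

ΔT = +1.0 K, ΔS = +2.63 psu (deep − shallow).
Δρ/ρ₀ = −αΔT + βΔS = -1.10 × 10⁻⁴ + 2.1566 × 10⁻³ = 2.0466 × 10⁻³, so Δρ ≈ 2.098 kg m⁻³.
N² = (g/ρ₀)·Δρ/Δz = g·(Δρ/ρ₀)/Δz = 9.81 × 2.0466 × 10⁻³ / 76 = 2.6417 × 10⁻⁴ s⁻².
N = √(2.6417 × 10⁻⁴) = 0.016253 rad s⁻¹ → T = 2π/N = 386.59 s = 6.4432 min ≈ 6.44 min.

6.44 min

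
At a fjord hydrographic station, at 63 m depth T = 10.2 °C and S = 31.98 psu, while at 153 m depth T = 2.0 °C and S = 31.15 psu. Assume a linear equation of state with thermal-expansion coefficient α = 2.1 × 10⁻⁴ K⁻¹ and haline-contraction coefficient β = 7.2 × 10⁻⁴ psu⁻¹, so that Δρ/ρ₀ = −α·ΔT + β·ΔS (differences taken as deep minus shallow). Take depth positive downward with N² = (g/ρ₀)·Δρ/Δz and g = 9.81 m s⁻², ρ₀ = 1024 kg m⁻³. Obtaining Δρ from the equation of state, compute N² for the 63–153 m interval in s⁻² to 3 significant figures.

1.23 × 10⁻⁴ s⁻²

ΔT = -8.2 K, ΔS = -0.83 psu (deep − shallow).
Δρ/ρ₀ = −αΔT + βΔS = 1.722 × 10⁻³ − 5.976 × 10⁻⁴ = 1.1244 × 10⁻³, so Δρ ≈ 1.151 kg m⁻³.
N² = (g/ρ₀)·Δρ/Δz = g·(Δρ/ρ₀)/Δz = 9.81 × 1.1244 × 10⁻³ / 90 = 1.2256 × 10⁻⁴ s⁻² ≈ 1.23 × 10⁻⁴ s⁻².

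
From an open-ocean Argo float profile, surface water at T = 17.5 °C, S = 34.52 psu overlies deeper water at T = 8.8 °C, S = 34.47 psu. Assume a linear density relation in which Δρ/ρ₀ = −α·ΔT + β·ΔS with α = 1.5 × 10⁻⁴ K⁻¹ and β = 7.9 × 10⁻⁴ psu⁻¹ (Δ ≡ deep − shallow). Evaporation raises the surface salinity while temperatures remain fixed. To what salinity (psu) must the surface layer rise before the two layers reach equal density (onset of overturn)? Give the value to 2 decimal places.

36.12 psu

Neutral buoyancy requires −α(T_deep − T_surf) + β(S_deep − S_surf′) = 0.
S_surf′ = S_deep − (α/β)·ΔT = 34.47 − (1.5 × 10⁻⁴/7.9 × 10⁻⁴)·(-8.7) = 36.1219 psu.
Increase required: 36.1219 − 34.52 = 1.6019 psu.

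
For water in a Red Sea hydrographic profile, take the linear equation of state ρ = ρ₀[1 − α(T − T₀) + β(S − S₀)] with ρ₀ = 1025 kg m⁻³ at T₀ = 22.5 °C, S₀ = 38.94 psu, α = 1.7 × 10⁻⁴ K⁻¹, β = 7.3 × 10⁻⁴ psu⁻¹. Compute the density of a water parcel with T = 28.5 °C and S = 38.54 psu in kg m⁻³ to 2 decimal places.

T − T₀ = +6.0 K, S − S₀ = -0.40 psu.
Bracket = 1 − α·(+6.0) + β·(-0.40) = 1 + (-1.312 × 10⁻³) = 0.9986880.
ρ = 1025 × 0.9986880 = 1023.66 kg m⁻³.

1023.66 kg m⁻³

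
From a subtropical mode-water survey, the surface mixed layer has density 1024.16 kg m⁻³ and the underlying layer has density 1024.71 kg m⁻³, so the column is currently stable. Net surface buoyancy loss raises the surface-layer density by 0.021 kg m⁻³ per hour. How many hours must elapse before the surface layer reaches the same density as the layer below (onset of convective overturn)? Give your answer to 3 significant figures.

26.2 hours

Density deficit of the surface layer: 1024.71 − 1024.16 = 0.55 kg m⁻³.
Required change = 0.55 / 0.021 = 26.2 hours.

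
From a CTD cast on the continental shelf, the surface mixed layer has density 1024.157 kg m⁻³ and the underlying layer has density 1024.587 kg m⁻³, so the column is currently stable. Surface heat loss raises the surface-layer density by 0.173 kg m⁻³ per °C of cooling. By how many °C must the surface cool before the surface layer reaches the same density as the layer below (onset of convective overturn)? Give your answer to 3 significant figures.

2.49 °C

Density deficit of the surface layer: 1024.587 − 1024.157 = 0.43 kg m⁻³.
Required change = 0.43 / 0.173 = 2.49 °C.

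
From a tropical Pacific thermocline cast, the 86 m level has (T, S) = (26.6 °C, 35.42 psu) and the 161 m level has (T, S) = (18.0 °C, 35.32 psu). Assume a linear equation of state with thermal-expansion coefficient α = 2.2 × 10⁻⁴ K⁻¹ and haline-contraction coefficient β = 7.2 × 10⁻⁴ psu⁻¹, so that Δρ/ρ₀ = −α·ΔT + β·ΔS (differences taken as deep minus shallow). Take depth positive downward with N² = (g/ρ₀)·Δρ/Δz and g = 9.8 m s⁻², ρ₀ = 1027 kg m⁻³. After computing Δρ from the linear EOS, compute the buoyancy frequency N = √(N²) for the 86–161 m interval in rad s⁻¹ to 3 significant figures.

0.0154 rad s⁻¹

ΔT = -8.6 K, ΔS = -0.10 psu (deep − shallow).
Δρ/ρ₀ = −αΔT + βΔS = 1.892 × 10⁻³ − 7.20 × 10⁻⁵ = 1.82 × 10⁻³, so Δρ ≈ 1.869 kg m⁻³.
N² = (g/ρ₀)·Δρ/Δz = g·(Δρ/ρ₀)/Δz = 9.8 × 1.82 × 10⁻³ / 75 = 2.3781 × 10⁻⁴ s⁻².
N = √(2.3781 × 10⁻⁴) = 0.015421 rad s⁻¹ ≈ 0.0154 rad s⁻¹.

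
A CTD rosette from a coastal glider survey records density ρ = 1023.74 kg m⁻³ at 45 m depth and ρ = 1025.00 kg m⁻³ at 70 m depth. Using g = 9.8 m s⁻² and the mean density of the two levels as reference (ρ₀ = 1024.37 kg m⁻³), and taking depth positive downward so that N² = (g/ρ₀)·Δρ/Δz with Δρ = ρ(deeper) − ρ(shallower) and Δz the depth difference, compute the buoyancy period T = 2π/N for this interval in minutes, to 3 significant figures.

Δρ = 1025.00 − 1023.74 = 1.26 kg m⁻³ over Δz = 70 − 45 = 25 m.
N² = (9.8/1024.37) × (1.26/25) = 4.8217 × 10⁻⁴ s⁻².
N = √(4.8217 × 10⁻⁴) = 0.021958 rad s⁻¹, so T = 2π/N = 286.15 s = 4.7692 min ≈ 4.77 min.

4.77 min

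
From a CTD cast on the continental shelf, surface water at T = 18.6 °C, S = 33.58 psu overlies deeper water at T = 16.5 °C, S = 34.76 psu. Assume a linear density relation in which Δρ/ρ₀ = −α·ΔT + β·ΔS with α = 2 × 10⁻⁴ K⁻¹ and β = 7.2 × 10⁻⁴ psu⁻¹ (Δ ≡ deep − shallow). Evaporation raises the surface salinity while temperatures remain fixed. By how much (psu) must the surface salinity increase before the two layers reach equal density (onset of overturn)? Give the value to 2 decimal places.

1.76 psu

Neutral buoyancy requires −α(T_deep − T_surf) + β(S_deep − S_surf′) = 0.
S_surf′ = S_deep − (α/β)·ΔT = 34.76 − (2 × 10⁻⁴/7.2 × 10⁻⁴)·(-2.1) = 35.3433 psu.
Increase required: 35.3433 − 33.58 = 1.7633 psu.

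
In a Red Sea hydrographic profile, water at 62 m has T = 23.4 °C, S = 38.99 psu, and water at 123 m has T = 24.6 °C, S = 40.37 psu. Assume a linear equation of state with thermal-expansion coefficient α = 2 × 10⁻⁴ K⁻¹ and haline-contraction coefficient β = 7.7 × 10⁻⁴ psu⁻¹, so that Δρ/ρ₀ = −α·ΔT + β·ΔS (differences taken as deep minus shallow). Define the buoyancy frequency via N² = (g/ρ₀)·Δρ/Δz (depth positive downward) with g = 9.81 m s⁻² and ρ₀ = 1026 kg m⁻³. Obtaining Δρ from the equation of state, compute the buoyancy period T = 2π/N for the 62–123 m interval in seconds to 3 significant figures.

546 s

ΔT = +1.2 K, ΔS = +1.38 psu (deep − shallow).
Δρ/ρ₀ = −αΔT + βΔS = -2.40 × 10⁻⁴ + 1.0626 × 10⁻³ = 8.226 × 10⁻⁴, so Δρ ≈ 0.8440 kg m⁻³.
N² = (g/ρ₀)·Δρ/Δz = g·(Δρ/ρ₀)/Δz = 9.81 × 8.226 × 10⁻⁴ / 61 = 1.3229 × 10⁻⁴ s⁻².
N = √(1.3229 × 10⁻⁴) = 0.011502 rad s⁻¹ → T = 2π/N = 546.27 s ≈ 546 s.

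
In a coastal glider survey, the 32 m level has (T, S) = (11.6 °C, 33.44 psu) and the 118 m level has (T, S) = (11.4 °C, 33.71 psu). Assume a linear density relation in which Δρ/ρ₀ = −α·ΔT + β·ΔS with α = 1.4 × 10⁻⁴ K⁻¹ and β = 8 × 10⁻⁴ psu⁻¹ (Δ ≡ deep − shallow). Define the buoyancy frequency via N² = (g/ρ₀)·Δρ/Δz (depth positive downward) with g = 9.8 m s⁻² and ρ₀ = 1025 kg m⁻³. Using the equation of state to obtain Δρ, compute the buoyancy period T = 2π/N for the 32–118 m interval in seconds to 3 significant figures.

ΔT = -0.2 K, ΔS = +0.27 psu (deep − shallow).
Δρ/ρ₀ = −αΔT + βΔS = 2.80 × 10⁻⁵ + 2.16 × 10⁻⁴ = 2.44 × 10⁻⁴, so Δρ ≈ 0.2501 kg m⁻³.
N² = (g/ρ₀)·Δρ/Δz = g·(Δρ/ρ₀)/Δz = 9.8 × 2.44 × 10⁻⁴ / 86 = 2.7805 × 10⁻⁵ s⁻².
N = √(2.7805 × 10⁻⁵) = 5.2730 × 10⁻³ rad s⁻¹ → T = 2π/N = 1.1916 × 10³ s ≈ 1.19 × 10³ s.

1.19 × 10³ s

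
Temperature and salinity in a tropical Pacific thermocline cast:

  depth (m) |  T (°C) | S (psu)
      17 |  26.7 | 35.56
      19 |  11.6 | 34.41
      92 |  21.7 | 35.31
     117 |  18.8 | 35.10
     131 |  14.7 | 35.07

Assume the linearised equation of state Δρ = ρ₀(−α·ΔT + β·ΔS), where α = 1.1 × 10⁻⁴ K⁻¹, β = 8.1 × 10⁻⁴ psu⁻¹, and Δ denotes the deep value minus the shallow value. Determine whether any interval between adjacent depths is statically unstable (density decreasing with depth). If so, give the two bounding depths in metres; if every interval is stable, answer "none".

Evaluate Δρ/ρ₀ = −αΔT + βΔS across each adjacent pair:
  17–19 m: −αΔT+βΔS = −(1.1 × 10⁻⁴)(-15.1)+(8.1 × 10⁻⁴)(-1.15) = 7.3 × 10⁻⁴ → stable
  19–92 m: −αΔT+βΔS = −(1.1 × 10⁻⁴)(+10.1)+(8.1 × 10⁻⁴)(+0.90) = -3.8 × 10⁻⁴ → UNSTABLE
  92–117 m: −αΔT+βΔS = −(1.1 × 10⁻⁴)(-2.9)+(8.1 × 10⁻⁴)(-0.21) = 1.5 × 10⁻⁴ → stable
  117–131 m: −αΔT+βΔS = −(1.1 × 10⁻⁴)(-4.1)+(8.1 × 10⁻⁴)(-0.03) = 4.3 × 10⁻⁴ → stable
The 19–92 m interval has Δρ < 0: lighter water underlies denser water.

19–92 m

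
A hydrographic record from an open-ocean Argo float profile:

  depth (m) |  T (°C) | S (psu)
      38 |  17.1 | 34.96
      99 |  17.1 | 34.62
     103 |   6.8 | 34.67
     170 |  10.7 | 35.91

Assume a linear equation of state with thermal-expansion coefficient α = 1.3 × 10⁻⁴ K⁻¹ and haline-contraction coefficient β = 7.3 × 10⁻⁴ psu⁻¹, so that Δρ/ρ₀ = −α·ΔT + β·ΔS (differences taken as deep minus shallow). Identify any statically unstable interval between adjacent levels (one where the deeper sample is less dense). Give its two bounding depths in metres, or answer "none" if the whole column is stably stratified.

38–99 m

Evaluate Δρ/ρ₀ = −αΔT + βΔS across each adjacent pair:
  38–99 m: −αΔT+βΔS = −(1.3 × 10⁻⁴)(+0.0)+(7.3 × 10⁻⁴)(-0.34) = -2.5 × 10⁻⁴ → UNSTABLE
  99–103 m: −αΔT+βΔS = −(1.3 × 10⁻⁴)(-10.3)+(7.3 × 10⁻⁴)(+0.05) = 1.4 × 10⁻³ → stable
  103–170 m: −αΔT+βΔS = −(1.3 × 10⁻⁴)(+3.9)+(7.3 × 10⁻⁴)(+1.24) = 4.0 × 10⁻⁴ → stable
The 38–99 m interval has Δρ < 0: lighter water underlies denser water.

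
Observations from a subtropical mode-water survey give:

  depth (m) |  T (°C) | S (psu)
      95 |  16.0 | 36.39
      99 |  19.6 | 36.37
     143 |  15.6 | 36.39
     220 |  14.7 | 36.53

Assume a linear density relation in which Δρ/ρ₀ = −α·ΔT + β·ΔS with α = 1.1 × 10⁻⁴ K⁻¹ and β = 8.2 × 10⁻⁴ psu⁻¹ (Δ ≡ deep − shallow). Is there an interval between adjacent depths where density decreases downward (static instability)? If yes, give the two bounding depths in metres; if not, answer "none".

Evaluate Δρ/ρ₀ = −αΔT + βΔS across each adjacent pair:
  95–99 m: −αΔT+βΔS = −(1.1 × 10⁻⁴)(+3.6)+(8.2 × 10⁻⁴)(-0.02) = -4.1 × 10⁻⁴ → UNSTABLE
  99–143 m: −αΔT+βΔS = −(1.1 × 10⁻⁴)(-4.0)+(8.2 × 10⁻⁴)(+0.02) = 4.6 × 10⁻⁴ → stable
  143–220 m: −αΔT+βΔS = −(1.1 × 10⁻⁴)(-0.9)+(8.2 × 10⁻⁴)(+0.14) = 2.1 × 10⁻⁴ → stable
The 95–99 m interval has Δρ < 0: lighter water underlies denser water.

95–99 m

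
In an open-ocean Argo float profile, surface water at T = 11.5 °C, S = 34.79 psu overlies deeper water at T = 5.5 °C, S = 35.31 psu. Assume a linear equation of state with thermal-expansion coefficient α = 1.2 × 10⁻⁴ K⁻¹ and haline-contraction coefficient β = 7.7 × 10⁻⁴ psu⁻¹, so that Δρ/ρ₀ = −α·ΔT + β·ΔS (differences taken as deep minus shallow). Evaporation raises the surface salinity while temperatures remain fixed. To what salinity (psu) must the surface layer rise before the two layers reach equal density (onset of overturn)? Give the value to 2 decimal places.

Neutral buoyancy requires −α(T_deep − T_surf) + β(S_deep − S_surf′) = 0.
S_surf′ = S_deep − (α/β)·ΔT = 35.31 − (1.2 × 10⁻⁴/7.7 × 10⁻⁴)·(-6.0) = 36.2451 psu.
Increase required: 36.2451 − 34.79 = 1.4551 psu.

36.25 psu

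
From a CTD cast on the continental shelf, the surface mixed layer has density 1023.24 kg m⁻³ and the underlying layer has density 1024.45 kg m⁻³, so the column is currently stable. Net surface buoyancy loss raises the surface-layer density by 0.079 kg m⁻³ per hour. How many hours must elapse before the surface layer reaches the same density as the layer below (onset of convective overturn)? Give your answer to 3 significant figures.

Density deficit of the surface layer: 1024.45 − 1023.24 = 1.21 kg m⁻³.
Required change = 1.21 / 0.079 = 15.3 hours.

15.3 hours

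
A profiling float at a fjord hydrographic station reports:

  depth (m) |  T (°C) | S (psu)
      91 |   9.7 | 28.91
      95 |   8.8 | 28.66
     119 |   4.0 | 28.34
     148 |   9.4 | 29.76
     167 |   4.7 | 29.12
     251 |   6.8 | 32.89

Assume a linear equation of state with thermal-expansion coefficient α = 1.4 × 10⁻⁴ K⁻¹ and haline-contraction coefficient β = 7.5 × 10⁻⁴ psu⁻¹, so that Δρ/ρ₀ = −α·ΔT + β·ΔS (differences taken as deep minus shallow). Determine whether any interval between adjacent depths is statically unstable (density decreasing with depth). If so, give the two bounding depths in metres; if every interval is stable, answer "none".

91–95 m

Evaluate Δρ/ρ₀ = −αΔT + βΔS across each adjacent pair:
  91–95 m: −αΔT+βΔS = −(1.4 × 10⁻⁴)(-0.9)+(7.5 × 10⁻⁴)(-0.25) = -6.2 × 10⁻⁵ → UNSTABLE
  95–119 m: −αΔT+βΔS = −(1.4 × 10⁻⁴)(-4.8)+(7.5 × 10⁻⁴)(-0.32) = 4.3 × 10⁻⁴ → stable
  119–148 m: −αΔT+βΔS = −(1.4 × 10⁻⁴)(+5.4)+(7.5 × 10⁻⁴)(+1.42) = 3.1 × 10⁻⁴ → stable
  148–167 m: −αΔT+βΔS = −(1.4 × 10⁻⁴)(-4.7)+(7.5 × 10⁻⁴)(-0.64) = 1.8 × 10⁻⁴ → stable
  167–251 m: −αΔT+βΔS = −(1.4 × 10⁻⁴)(+2.1)+(7.5 × 10⁻⁴)(+3.77) = 2.5 × 10⁻³ → stable
The 91–95 m interval has Δρ < 0: lighter water underlies denser water.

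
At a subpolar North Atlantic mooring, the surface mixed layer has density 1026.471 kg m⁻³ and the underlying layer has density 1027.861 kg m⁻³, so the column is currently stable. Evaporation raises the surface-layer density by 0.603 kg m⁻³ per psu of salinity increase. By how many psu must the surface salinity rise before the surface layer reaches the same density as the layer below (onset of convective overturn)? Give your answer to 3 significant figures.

2.31 psu

Density deficit of the surface layer: 1027.861 − 1026.471 = 1.39 kg m⁻³.
Required change = 1.39 / 0.603 = 2.31 psu.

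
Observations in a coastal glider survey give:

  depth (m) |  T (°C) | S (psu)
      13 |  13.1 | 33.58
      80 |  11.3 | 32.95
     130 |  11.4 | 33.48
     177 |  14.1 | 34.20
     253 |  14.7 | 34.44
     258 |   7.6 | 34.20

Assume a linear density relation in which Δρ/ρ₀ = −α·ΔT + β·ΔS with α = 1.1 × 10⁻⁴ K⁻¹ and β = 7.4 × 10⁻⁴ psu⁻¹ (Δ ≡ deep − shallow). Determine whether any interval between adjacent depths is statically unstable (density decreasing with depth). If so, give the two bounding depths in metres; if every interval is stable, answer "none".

13–80 m

Evaluate Δρ/ρ₀ = −αΔT + βΔS across each adjacent pair:
  13–80 m: −αΔT+βΔS = −(1.1 × 10⁻⁴)(-1.8)+(7.4 × 10⁻⁴)(-0.63) = -2.7 × 10⁻⁴ → UNSTABLE
  80–130 m: −αΔT+βΔS = −(1.1 × 10⁻⁴)(+0.1)+(7.4 × 10⁻⁴)(+0.53) = 3.8 × 10⁻⁴ → stable
  130–177 m: −αΔT+βΔS = −(1.1 × 10⁻⁴)(+2.7)+(7.4 × 10⁻⁴)(+0.72) = 2.4 × 10⁻⁴ → stable
  177–253 m: −αΔT+βΔS = −(1.1 × 10⁻⁴)(+0.6)+(7.4 × 10⁻⁴)(+0.24) = 1.1 × 10⁻⁴ → stable
  253–258 m: −αΔT+βΔS = −(1.1 × 10⁻⁴)(-7.1)+(7.4 × 10⁻⁴)(-0.24) = 6.0 × 10⁻⁴ → stable
The 13–80 m interval has Δρ < 0: lighter water underlies denser water.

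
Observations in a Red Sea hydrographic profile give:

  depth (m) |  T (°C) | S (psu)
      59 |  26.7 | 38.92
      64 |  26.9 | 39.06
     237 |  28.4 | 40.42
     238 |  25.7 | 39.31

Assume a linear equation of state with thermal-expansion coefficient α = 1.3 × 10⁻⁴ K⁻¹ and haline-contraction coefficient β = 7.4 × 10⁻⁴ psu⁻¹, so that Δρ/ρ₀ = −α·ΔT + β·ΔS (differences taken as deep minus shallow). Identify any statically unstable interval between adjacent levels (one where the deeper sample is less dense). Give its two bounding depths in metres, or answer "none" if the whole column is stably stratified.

237–238 m

Evaluate Δρ/ρ₀ = −αΔT + βΔS across each adjacent pair:
  59–64 m: −αΔT+βΔS = −(1.3 × 10⁻⁴)(+0.2)+(7.4 × 10⁻⁴)(+0.14) = 7.8 × 10⁻⁵ → stable
  64–237 m: −αΔT+βΔS = −(1.3 × 10⁻⁴)(+1.5)+(7.4 × 10⁻⁴)(+1.36) = 8.1 × 10⁻⁴ → stable
  237–238 m: −αΔT+βΔS = −(1.3 × 10⁻⁴)(-2.7)+(7.4 × 10⁻⁴)(-1.11) = -4.7 × 10⁻⁴ → UNSTABLE
The 237–238 m interval has Δρ < 0: lighter water underlies denser water.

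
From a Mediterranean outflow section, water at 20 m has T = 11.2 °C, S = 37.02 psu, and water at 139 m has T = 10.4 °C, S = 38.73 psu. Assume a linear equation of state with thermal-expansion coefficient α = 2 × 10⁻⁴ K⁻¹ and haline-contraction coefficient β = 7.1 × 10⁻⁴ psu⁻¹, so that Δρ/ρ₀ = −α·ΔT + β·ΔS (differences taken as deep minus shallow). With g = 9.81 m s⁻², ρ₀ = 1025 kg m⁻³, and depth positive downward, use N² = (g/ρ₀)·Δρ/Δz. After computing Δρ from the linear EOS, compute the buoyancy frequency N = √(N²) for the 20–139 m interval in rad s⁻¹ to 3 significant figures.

ΔT = -0.8 K, ΔS = +1.71 psu (deep − shallow).
Δρ/ρ₀ = −αΔT + βΔS = 1.60 × 10⁻⁴ + 1.2141 × 10⁻³ = 1.3741 × 10⁻³, so Δρ ≈ 1.408 kg m⁻³.
N² = (g/ρ₀)·Δρ/Δz = g·(Δρ/ρ₀)/Δz = 9.81 × 1.3741 × 10⁻³ / 119 = 1.1328 × 10⁻⁴ s⁻².
N = √(1.1328 × 10⁻⁴) = 0.010643 rad s⁻¹ ≈ 0.0106 rad s⁻¹.

0.0106 rad s⁻¹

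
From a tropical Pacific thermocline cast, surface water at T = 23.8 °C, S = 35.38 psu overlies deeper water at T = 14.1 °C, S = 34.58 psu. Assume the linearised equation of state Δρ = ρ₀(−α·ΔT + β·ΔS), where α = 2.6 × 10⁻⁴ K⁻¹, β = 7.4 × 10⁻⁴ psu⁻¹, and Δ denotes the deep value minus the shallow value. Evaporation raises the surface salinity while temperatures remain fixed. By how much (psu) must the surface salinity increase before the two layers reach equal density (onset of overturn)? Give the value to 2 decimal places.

2.61 psu

Neutral buoyancy requires −α(T_deep − T_surf) + β(S_deep − S_surf′) = 0.
S_surf′ = S_deep − (α/β)·ΔT = 34.58 − (2.6 × 10⁻⁴/7.4 × 10⁻⁴)·(-9.7) = 37.9881 psu.
Increase required: 37.9881 − 35.38 = 2.6081 psu.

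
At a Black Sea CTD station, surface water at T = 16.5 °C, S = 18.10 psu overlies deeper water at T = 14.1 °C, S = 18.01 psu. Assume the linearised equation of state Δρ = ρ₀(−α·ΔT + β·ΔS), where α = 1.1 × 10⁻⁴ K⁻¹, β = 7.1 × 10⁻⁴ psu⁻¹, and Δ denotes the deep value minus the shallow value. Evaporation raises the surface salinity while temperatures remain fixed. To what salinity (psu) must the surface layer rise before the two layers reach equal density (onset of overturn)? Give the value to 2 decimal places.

Neutral buoyancy requires −α(T_deep − T_surf) + β(S_deep − S_surf′) = 0.
S_surf′ = S_deep − (α/β)·ΔT = 18.01 − (1.1 × 10⁻⁴/7.1 × 10⁻⁴)·(-2.4) = 18.3818 psu.
Increase required: 18.3818 − 18.10 = 0.2818 psu.

18.38 psu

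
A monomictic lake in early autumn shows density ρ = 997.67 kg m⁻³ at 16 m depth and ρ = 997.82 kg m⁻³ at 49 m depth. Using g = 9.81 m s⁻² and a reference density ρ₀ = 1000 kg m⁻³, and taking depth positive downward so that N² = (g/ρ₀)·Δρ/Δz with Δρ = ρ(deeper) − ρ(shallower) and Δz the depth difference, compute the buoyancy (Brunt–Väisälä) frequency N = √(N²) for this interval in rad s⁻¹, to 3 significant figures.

6.68 × 10⁻³ rad s⁻¹

Δρ = 997.82 − 997.67 = 0.15 kg m⁻³ over Δz = 49 − 16 = 33 m.
N² = (9.81/1000) × (0.15/33) = 4.4591 × 10⁻⁵ s⁻².
N = √(4.4591 × 10⁻⁵) = 6.6776 × 10⁻³ rad s⁻¹ ≈ 6.68 × 10⁻³ rad s⁻¹.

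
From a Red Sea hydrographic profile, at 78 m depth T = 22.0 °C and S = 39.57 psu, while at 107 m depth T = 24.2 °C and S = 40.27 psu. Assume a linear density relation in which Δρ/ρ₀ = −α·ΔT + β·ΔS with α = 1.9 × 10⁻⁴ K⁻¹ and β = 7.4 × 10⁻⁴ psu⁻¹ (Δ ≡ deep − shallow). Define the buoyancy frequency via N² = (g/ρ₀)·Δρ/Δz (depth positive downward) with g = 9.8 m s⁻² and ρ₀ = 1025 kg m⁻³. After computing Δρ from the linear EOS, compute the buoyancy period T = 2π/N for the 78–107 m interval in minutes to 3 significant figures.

18.0 min

ΔT = +2.2 K, ΔS = +0.70 psu (deep − shallow).
Δρ/ρ₀ = −αΔT + βΔS = -4.18 × 10⁻⁴ + 5.18 × 10⁻⁴ = 1.00 × 10⁻⁴, so Δρ ≈ 0.1025 kg m⁻³.
N² = (g/ρ₀)·Δρ/Δz = g·(Δρ/ρ₀)/Δz = 9.8 × 1.00 × 10⁻⁴ / 29 = 3.3793 × 10⁻⁵ s⁻².
N = √(3.3793 × 10⁻⁵) = 5.8132 × 10⁻³ rad s⁻¹ → T = 2π/N = 1.0808 × 10³ s = 18.013 min ≈ 18.0 min.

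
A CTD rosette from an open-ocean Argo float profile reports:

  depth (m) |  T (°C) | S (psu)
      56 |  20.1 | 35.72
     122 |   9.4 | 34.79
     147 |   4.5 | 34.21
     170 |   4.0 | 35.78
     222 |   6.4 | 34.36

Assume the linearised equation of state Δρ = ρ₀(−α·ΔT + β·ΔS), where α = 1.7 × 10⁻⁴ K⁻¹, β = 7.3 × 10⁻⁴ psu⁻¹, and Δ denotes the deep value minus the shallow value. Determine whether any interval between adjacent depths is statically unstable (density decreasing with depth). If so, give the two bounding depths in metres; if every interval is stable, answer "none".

Evaluate Δρ/ρ₀ = −αΔT + βΔS across each adjacent pair:
  56–122 m: −αΔT+βΔS = −(1.7 × 10⁻⁴)(-10.7)+(7.3 × 10⁻⁴)(-0.93) = 1.1 × 10⁻³ → stable
  122–147 m: −αΔT+βΔS = −(1.7 × 10⁻⁴)(-4.9)+(7.3 × 10⁻⁴)(-0.58) = 4.1 × 10⁻⁴ → stable
  147–170 m: −αΔT+βΔS = −(1.7 × 10⁻⁴)(-0.5)+(7.3 × 10⁻⁴)(+1.57) = 1.2 × 10⁻³ → stable
  170–222 m: −αΔT+βΔS = −(1.7 × 10⁻⁴)(+2.4)+(7.3 × 10⁻⁴)(-1.42) = -1.4 × 10⁻³ → UNSTABLE
The 170–222 m interval has Δρ < 0: lighter water underlies denser water.

170–222 m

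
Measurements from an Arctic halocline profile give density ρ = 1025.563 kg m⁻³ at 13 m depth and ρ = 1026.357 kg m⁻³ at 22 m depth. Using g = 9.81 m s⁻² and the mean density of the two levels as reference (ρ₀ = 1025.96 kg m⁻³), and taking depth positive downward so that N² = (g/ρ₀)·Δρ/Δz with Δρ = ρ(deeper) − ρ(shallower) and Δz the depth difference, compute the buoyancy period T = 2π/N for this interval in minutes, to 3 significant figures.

Δρ = 1026.357 − 1025.563 = 0.794 kg m⁻³ over Δz = 22 − 13 = 9 m.
N² = (9.81/1025.96) × (0.794/9) = 8.4356 × 10⁻⁴ s⁻².
N = √(8.4356 × 10⁻⁴) = 0.029044 rad s⁻¹, so T = 2π/N = 216.33 s = 3.6055 min ≈ 3.61 min.

3.61 min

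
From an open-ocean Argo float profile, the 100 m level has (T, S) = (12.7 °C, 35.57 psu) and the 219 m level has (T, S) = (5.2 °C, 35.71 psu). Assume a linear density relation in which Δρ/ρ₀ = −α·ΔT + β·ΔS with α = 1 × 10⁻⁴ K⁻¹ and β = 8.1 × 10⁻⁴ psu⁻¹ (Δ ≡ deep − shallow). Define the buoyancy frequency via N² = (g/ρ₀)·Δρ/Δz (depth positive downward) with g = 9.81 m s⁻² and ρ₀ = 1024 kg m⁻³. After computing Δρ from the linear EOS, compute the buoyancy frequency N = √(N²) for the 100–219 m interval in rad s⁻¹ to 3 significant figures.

ΔT = -7.5 K, ΔS = +0.14 psu (deep − shallow).
Δρ/ρ₀ = −αΔT + βΔS = 7.50 × 10⁻⁴ + 1.134 × 10⁻⁴ = 8.634 × 10⁻⁴, so Δρ ≈ 0.8841 kg m⁻³.
N² = (g/ρ₀)·Δρ/Δz = g·(Δρ/ρ₀)/Δz = 9.81 × 8.634 × 10⁻⁴ / 119 = 7.1176 × 10⁻⁵ s⁻².
N = √(7.1176 × 10⁻⁵) = 8.4366 × 10⁻³ rad s⁻¹ ≈ 8.44 × 10⁻³ rad s⁻¹.

8.44 × 10⁻³ rad s⁻¹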